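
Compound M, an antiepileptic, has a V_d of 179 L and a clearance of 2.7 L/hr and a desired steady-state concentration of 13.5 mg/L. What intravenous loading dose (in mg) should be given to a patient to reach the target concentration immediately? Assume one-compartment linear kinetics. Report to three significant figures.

2420 mg

LD = Vd × C = 179.0 × 13.50 = 2417 mg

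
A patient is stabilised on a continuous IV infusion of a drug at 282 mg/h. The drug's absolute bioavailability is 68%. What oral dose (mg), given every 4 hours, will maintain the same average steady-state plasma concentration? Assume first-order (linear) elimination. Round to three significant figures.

1660 mg

To maintain the same Css, the systemic dosing rate must be unchanged: F·D/τ = infusion rate.
D = rate × τ / F = 282 × 4 / 0.68 = 1659 mg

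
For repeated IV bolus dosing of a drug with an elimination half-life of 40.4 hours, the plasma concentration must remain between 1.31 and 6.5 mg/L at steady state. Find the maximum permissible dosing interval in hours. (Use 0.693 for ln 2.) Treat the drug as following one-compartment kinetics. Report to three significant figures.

k = 0.693 / t½ = 0.693 / 40.4 = 0.01715 h⁻¹
Between IV bolus doses, concentration decays as C = C₀·e^(−kτ), so C_peak/C_trough = e^(kτ).
τ_max = ln(C_peak/C_trough) / k = ln(6.5/1.31) / 0.01715 = 1.602 / 0.01715 = 93.41 h

93.4 h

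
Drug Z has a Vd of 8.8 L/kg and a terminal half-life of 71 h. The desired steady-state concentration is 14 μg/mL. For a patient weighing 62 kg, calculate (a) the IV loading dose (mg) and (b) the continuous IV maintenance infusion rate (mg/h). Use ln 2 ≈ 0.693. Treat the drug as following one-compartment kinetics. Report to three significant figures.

(a) 7640 mg; (b) 74.6 mg/h

Vd(total) = 62 kg × 8.8 L/kg = 545.6 L
LD = Vd × C = 545.6 × 14 = 7638 mg
CL = 0.693 × Vd / t½ = 0.693 × 545.6 / 71 = 5.325 L/h
Infusion rate = CL × Css = 5.325 × 14 = 74.55 mg/h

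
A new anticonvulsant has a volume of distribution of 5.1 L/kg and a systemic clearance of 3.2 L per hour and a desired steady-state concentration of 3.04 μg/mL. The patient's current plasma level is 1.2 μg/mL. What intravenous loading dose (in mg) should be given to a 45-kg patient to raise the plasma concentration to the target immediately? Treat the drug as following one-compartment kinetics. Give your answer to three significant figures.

Vd(total) = 45 kg × 5.1 L/kg = 229.5 L
Concentration deficit ΔC = 3.04 − 1.2 = 1.840 mg/L
LD = Vd × ΔC = 229.5 × 1.840 = 422.3 mg

422 mg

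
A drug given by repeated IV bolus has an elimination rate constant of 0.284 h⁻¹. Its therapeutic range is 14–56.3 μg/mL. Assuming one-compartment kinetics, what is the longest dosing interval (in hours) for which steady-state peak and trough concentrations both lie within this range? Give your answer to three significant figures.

4.90 h

Between IV bolus doses, concentration decays as C = C₀·e^(−kτ), so C_peak/C_trough = e^(kτ).
τ_max = ln(C_peak/C_trough) / k = ln(56.3/14) / 0.2840 = 1.392 / 0.2840 = 4.901 h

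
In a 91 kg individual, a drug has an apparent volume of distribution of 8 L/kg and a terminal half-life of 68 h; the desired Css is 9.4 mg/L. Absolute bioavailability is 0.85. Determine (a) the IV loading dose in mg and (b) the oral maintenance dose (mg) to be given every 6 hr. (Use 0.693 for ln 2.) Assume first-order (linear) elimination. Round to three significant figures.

Vd = 8 L/kg × 91 kg = 728.0 L
LD = Vd × C = 728.0 × 9.4 = 6843 mg
CL = 0.693 × Vd / t½ = 0.693 × 728.0 / 68 = 7.419 L/h
D = CL × Css × τ / F = 7.419 × 9.4 × 6 / 0.85 = 492.3 mg

(a) 6840 mg; (b) 492 mg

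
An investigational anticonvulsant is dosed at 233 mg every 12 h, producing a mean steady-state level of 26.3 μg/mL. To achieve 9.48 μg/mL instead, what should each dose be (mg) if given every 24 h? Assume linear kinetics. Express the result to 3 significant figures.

168 mg

For first-order elimination, Css ∝ F·D/(CL·τ); F and CL are unchanged, so Css ∝ D/τ.
D₂ = D₁ × (Css,target / Css,current) × (τ₂/τ₁) = 233 × (9.48/26.3) × (24/12) = 168.0 mg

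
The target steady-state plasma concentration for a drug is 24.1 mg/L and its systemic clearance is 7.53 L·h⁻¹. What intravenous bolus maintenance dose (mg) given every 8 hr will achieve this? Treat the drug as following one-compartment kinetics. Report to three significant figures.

D = CL × Css × τ = 7.530 × 24.1 × 8 = 1452 mg

1450 mg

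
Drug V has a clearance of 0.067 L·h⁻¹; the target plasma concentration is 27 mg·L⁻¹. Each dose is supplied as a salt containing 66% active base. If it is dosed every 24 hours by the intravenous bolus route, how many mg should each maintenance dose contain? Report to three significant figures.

D = CL × Css × τ / S = 0.06700 × 27 × 24 / 0.66 = 65.78 mg

65.8 mg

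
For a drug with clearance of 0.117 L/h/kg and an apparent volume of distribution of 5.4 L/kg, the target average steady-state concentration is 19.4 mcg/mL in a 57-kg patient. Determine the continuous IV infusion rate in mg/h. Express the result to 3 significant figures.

CL = 0.117 L/h/kg × 57 kg = 6.669 L/h
Maintenance depends on clearance, not Vd — rate in must match rate out.
Infusion rate = CL · Css = 6.669 L/h × 19.4 mg/L = 129.4 mg/h

129 mg/h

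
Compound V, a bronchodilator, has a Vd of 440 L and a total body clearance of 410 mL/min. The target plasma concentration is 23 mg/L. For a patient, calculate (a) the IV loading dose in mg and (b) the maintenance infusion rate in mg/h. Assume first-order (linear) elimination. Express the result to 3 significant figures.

(a) 10100 mg; (b) 566 mg/h

Loading dose = Vd × C = 440.0 × 23 = 10120 mg
Convert clearance: 410 mL/min × 60 min/h ÷ 1000 mL/L = 24.60 L/h
Infusion rate = 24.60 L/h × 23 mg/L = 565.8 mg/h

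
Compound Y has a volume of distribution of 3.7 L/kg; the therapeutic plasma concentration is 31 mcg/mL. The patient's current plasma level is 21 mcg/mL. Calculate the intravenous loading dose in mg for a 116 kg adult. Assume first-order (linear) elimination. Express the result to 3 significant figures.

Vd = 3.7 L/kg × 116 kg = 429.2 L
Concentration deficit ΔC = 31 − 21 = 10.00 mg/L
LD = Vd × ΔC = 429.2 × 10.00 = 4292 mg

4290 mg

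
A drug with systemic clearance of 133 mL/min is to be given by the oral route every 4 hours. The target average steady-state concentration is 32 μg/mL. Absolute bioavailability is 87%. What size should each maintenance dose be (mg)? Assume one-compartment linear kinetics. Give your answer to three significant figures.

CL = 133 mL/min = 133 × 0.06 = 7.980 L/h
D = CL × Css × τ / F = 7.980 × 32 × 4 / 0.87 = 1174 mg

1170 mg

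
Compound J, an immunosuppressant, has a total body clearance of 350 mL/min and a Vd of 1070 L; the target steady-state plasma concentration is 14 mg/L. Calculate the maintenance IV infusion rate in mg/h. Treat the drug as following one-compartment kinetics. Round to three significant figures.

CL = 350 mL/min = 350 × 0.06 = 21.00 L/h
Infusion rate = CL · Css = 21.00 L/h × 14 mg/L = 294.0 mg/h

294 mg/h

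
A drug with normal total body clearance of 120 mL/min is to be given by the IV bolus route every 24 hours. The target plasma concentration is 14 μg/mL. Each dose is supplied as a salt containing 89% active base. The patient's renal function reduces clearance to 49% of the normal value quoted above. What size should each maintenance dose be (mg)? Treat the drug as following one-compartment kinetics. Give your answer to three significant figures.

1330 mg

CL = 120 mL/min × 60/1000 = 7.200 L/h
Patient clearance = 0.49 × 7.200 = 3.528 L/h
D = CL × Css × τ / S = 3.528 × 14 × 24 / 0.89 = 1332 mg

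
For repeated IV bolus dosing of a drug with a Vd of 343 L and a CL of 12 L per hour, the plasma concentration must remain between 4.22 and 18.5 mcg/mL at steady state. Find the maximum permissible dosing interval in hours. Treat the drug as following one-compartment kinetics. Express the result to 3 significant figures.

42.2 h

k = CL / Vd = 12.00 / 343.0 = 0.03499 h⁻¹
Between IV bolus doses, concentration decays as C = C₀·e^(−kτ), so C_peak/C_trough = e^(kτ).
τ_max = ln(C_peak/C_trough) / k = ln(18.5/4.22) / 0.03499 = 1.478 / 0.03499 = 42.24 h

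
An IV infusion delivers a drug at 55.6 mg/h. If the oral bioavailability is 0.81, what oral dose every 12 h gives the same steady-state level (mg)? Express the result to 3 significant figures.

To maintain the same Css, the systemic dosing rate must be unchanged: F·D/τ = infusion rate.
D = rate × τ / F = 55.6 × 12 / 0.81 = 823.7 mg

824 mg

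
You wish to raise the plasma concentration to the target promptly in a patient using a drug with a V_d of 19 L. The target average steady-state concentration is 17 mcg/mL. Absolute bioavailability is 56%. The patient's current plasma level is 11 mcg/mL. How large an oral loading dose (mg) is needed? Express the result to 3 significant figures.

Concentration deficit ΔC = 17 − 11 = 6.000 mg/L
LD = Vd × ΔC / F = 19.00 × 6.000 / 0.56 = 203.6 mg

204 mg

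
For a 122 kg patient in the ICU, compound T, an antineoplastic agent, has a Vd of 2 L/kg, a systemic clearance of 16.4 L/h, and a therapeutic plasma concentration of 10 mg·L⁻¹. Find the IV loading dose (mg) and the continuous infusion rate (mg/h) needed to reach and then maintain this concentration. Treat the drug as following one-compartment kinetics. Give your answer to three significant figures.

(a) 2440 mg; (b) 164 mg/h

Vd = 2 L/kg × 122 kg = 244.0 L
Loading: fill Vd to C_target → 244.0 L × 10 mg/L = 2440 mg
Infusion rate = 16.40 L/h × 10 mg/L = 164.0 mg/h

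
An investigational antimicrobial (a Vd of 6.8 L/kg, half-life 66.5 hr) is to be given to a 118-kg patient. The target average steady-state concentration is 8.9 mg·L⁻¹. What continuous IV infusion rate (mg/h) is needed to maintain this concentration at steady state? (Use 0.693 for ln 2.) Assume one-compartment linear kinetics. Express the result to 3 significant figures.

Total Vd = 6.8 × 118 = 802.4 L
k = 0.693/66.5 = 0.01042 h⁻¹, so CL = k·Vd = 0.01042 × 802.4 = 8.361 L/h
Infusion rate = CL × Css = 8.361 × 8.9 = 74.41 mg/h

74.4 mg/h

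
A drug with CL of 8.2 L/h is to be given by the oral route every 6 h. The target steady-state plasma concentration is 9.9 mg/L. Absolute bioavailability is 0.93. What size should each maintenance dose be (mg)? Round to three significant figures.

D = CL × Css × τ / F = 8.200 × 9.9 × 6 / 0.93 = 523.7 mg

524 mg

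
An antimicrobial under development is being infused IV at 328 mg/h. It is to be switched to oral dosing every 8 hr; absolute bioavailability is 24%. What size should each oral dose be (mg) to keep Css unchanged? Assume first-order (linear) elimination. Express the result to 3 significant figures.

10900 mg

To maintain the same Css, the systemic dosing rate must be unchanged: F·D/τ = infusion rate.
D = rate × τ / F = 328 × 8 / 0.24 = 10930 mg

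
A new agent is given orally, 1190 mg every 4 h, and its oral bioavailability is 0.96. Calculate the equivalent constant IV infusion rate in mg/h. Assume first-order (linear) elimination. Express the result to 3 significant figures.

286 mg/h

Equivalent systemic input: infusion rate = F·D/τ.
Rate = 0.96 × 1190 / 4 = 285.6 mg/h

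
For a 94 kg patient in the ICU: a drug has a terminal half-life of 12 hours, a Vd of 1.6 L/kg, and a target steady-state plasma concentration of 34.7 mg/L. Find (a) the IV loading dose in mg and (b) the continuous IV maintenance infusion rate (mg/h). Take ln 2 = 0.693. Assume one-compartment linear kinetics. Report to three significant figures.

Vd = 1.6 L/kg × 94 kg = 150.4 L
LD = Vd × C = 150.4 × 34.7 = 5219 mg
CL = 0.693 × Vd / t½ = 0.693 × 150.4 / 12 = 8.686 L/h
Infusion rate = CL × Css = 8.686 × 34.7 = 301.4 mg/h

(a) 5220 mg; (b) 301 mg/h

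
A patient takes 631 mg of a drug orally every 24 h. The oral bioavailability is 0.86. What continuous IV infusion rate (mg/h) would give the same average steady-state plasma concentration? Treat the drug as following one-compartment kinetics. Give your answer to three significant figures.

Equivalent systemic input: infusion rate = F·D/τ.
Rate = 0.86 × 631 / 24 = 22.61 mg/h

22.6 mg/h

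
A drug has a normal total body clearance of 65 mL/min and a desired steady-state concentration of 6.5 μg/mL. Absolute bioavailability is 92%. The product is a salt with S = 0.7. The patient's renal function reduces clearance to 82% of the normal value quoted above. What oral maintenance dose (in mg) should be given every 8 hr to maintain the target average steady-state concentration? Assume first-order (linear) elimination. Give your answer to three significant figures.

CL = 65 mL/min × 60/1000 = 3.900 L/h
Patient clearance = 0.82 × 3.900 = 3.198 L/h
At steady state, dose per interval replaces the amount cleared in that interval: F·S·D/τ = CL·Css.
D = CL × Css × τ / F / S = 3.198 × 6.5 × 8 / 0.92 / 0.7 = 258.2 mg

258 mg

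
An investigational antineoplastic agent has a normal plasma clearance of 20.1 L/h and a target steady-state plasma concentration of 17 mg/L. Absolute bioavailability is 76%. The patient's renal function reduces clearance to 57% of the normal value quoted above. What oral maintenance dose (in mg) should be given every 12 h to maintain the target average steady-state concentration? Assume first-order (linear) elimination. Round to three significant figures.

3080 mg

Patient clearance = 0.57 × 20.10 = 11.46 L/h
At steady state, dose per interval replaces the amount cleared in that interval: F·D/τ = CL·Css.
D = CL × Css × τ / F = 11.46 × 17 × 12 / 0.76 = 3076 mg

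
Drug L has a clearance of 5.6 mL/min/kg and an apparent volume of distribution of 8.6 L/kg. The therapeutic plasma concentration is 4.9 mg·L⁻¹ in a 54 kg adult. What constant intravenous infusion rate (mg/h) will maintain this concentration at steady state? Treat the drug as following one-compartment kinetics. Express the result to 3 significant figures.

CL = 5.6 mL/min/kg × 54 kg = 302.4 mL/min = 302.4 × 60/1000 = 18.14 L/h
At steady state, infusion rate equals elimination rate: rate in = CL × Css.
Infusion rate = CL · Css = 18.14 L/h × 4.9 mg/L = 88.89 mg/h

88.9 mg/h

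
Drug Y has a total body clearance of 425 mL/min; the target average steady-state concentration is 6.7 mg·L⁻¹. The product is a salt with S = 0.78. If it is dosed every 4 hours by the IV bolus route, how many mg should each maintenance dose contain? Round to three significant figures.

Convert clearance: 425 mL/min × 60 min/h ÷ 1000 mL/L = 25.50 L/h
D = CL × Css × τ / S = 25.50 × 6.7 × 4 / 0.78 = 876.2 mg

876 mg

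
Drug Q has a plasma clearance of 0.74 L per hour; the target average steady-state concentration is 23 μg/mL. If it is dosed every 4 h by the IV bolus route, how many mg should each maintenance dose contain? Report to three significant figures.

68.1 mg

D = CL × Css × τ = 0.7400 × 23 × 4 = 68.08 mg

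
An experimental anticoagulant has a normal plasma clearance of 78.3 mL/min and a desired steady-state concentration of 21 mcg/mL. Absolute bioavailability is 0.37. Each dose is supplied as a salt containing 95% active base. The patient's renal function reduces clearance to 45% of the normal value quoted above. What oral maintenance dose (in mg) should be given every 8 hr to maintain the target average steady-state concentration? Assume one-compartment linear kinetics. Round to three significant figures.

CL = 78.3 mL/min × 60/1000 = 4.698 L/h
Patient clearance = 0.45 × 4.698 = 2.114 L/h
D = CL × Css × τ / F / S = 2.114 × 21 × 8 / 0.37 / 0.95 = 1010 mg

1010 mg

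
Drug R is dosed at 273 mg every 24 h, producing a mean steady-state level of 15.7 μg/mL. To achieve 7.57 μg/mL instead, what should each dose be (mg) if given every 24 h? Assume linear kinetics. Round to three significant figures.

132 mg

With linear kinetics, Css is proportional to dose rate (D/τ) at fixed clearance.
D₂ = D₁ × (Css,target / Css,current) = 273 × 7.57/15.7 = 131.6 mg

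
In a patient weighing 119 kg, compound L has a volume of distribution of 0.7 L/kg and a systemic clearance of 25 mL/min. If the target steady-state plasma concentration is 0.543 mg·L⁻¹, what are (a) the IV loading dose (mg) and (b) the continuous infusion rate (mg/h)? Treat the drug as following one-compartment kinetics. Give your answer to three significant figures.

(a) 45.2 mg; (b) 0.815 mg/h

Vd(total) = 119 kg × 0.7 L/kg = 83.30 L
Loading dose = Vd × C = 83.30 × 0.543 = 45.23 mg
Convert clearance: 25 mL/min × 60 min/h ÷ 1000 mL/L = 1.500 L/h
Maintenance: replace elimination → rate = CL × Css = 1.500 × 0.543 = 0.8145 mg/h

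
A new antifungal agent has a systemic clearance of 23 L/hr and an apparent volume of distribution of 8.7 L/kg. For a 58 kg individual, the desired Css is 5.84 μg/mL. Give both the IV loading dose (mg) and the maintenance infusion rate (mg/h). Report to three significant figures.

Vd(total) = 58 kg × 8.7 L/kg = 504.6 L
Loading dose = Vd × C = 504.6 × 5.84 = 2947 mg
Infusion rate = 23.00 L/h × 5.84 mg/L = 134.3 mg/h

(a) 2950 mg; (b) 134 mg/h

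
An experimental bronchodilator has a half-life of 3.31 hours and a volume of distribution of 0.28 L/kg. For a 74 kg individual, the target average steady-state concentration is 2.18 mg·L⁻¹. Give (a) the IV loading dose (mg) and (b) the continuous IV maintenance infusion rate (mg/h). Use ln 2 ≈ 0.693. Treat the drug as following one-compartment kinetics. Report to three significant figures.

Vd = 0.28 L/kg × 74 kg = 20.72 L
LD = Vd × C = 20.72 × 2.18 = 45.17 mg
CL = 0.693 × Vd / t½ = 0.693 × 20.72 / 3.31 = 4.338 L/h
Infusion rate = CL × Css = 4.338 × 2.18 = 9.457 mg/h

(a) 45.2 mg; (b) 9.46 mg/h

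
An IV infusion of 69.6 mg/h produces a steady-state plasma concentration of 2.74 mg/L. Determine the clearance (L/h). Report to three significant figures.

25.4 L/h

At steady state, infusion rate = CL × Css, so CL = rate / Css.
CL = 69.6 / 2.74 = 25.40 L/h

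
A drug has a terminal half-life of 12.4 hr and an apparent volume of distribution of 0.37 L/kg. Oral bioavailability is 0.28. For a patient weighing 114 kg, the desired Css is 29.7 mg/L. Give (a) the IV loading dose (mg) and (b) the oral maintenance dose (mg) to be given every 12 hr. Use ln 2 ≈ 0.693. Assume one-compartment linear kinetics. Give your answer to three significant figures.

(a) 1250 mg; (b) 3000 mg

Vd(total) = 114 kg × 0.37 L/kg = 42.18 L
LD = Vd × C = 42.18 × 29.7 = 1253 mg
CL = 0.693 × Vd / t½ = 0.693 × 42.18 / 12.4 = 2.357 L/h
D = CL × Css × τ / F = 2.357 × 29.7 × 12 / 0.28 = 3000 mg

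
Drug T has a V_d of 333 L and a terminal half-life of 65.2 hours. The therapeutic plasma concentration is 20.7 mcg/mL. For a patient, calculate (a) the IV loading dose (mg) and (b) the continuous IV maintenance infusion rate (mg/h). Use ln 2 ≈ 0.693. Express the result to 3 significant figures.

LD = Vd × C = 333.0 × 20.7 = 6893 mg
CL = 0.693 × Vd / t½ = 0.693 × 333.0 / 65.2 = 3.539 L/h
Infusion rate = CL × Css = 3.539 × 20.7 = 73.26 mg/h

(a) 6890 mg; (b) 73.3 mg/h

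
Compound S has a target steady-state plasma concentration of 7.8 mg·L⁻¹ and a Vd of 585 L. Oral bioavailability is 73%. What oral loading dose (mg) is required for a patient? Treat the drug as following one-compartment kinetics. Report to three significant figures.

LD = Vd × C / F = 585.0 × 7.800 / 0.73 = 6251 mg

6250 mg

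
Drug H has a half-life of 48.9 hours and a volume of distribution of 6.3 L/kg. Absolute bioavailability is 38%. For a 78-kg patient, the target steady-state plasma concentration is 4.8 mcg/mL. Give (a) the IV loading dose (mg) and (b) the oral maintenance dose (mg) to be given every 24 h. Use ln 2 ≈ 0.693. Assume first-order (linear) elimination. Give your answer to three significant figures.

Vd = 6.3 L/kg × 78 kg = 491.4 L
LD = Vd × C = 491.4 × 4.8 = 2359 mg
CL = 0.693 × Vd / t½ = 0.693 × 491.4 / 48.9 = 6.964 L/h
D = CL × Css × τ / F = 6.964 × 4.8 × 24 / 0.38 = 2111 mg

(a) 2360 mg; (b) 2110 mg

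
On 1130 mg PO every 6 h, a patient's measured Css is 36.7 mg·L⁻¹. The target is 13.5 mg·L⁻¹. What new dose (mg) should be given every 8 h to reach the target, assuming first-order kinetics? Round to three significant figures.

For first-order elimination, Css ∝ F·D/(CL·τ); F and CL are unchanged, so Css ∝ D/τ.
D₂ = D₁ × (Css,target / Css,current) × (τ₂/τ₁) = 1130 × (13.5/36.7) × (8/6) = 554.2 mg

554 mg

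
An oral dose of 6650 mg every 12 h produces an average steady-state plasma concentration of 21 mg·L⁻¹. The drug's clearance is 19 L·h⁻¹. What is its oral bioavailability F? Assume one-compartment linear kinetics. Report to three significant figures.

F·D/τ = CL·Css at steady state → F = CL·Css·τ / D.
F = 19 × 21 × 12 / 6650 = 0.720

0.720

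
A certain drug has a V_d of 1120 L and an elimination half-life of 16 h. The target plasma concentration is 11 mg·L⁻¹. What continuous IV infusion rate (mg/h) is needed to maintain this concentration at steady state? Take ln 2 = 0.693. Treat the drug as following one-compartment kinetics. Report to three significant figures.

534 mg/h

CL = 0.693 × Vd / t½ = 0.693 × 1120 / 16 = 48.51 L/h
Infusion rate = CL × Css = 48.51 × 11 = 533.6 mg/h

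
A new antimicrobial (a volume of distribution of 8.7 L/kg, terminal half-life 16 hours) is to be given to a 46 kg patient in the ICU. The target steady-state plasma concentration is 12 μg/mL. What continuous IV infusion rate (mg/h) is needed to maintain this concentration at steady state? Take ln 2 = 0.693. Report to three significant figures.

Total Vd = 8.7 × 46 = 400.2 L
CL = 0.693 × Vd / t½ = 0.693 × 400.2 / 16 = 17.33 L/h
Infusion rate = CL × Css = 17.33 × 12 = 208.0 mg/h

208 mg/h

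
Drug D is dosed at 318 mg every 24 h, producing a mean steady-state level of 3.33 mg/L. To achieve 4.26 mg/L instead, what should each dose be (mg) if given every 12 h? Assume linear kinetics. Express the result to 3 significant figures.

203 mg

With linear kinetics, Css is proportional to dose rate (D/τ) at fixed clearance.
D₂ = D₁ × (Css,target / Css,current) × (τ₂/τ₁) = 318 × (4.26/3.33) × (12/24) = 203.4 mg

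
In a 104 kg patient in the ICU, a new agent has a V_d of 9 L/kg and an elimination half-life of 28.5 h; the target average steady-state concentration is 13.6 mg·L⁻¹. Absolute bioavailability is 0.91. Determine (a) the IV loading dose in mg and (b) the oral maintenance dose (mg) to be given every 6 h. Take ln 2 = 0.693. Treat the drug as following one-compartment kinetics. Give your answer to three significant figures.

Total Vd = 9 × 104 = 936.0 L
LD = Vd × C = 936.0 × 13.6 = 12730 mg
CL = 0.693 × Vd / t½ = 0.693 × 936.0 / 28.5 = 22.76 L/h
D = CL × Css × τ / F = 22.76 × 13.6 × 6 / 0.91 = 2041 mg

(a) 12700 mg; (b) 2040 mg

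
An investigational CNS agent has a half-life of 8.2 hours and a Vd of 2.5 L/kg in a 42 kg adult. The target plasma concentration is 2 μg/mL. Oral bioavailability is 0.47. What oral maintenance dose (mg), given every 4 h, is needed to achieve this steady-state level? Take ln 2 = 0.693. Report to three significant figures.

Vd = 2.5 L/kg × 42 kg = 105.0 L
k = 0.693/8.2 = 0.08451 h⁻¹, so CL = k·Vd = 0.08451 × 105.0 = 8.874 L/h
D = CL × Css × τ / F = 8.874 × 2 × 4 / 0.47 = 151.0 mg

151 mg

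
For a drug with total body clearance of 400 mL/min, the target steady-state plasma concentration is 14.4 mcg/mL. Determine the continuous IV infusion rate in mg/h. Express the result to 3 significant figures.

346 mg/h

CL = 400 mL/min = 400 × 0.06 = 24.00 L/h
At steady state, infusion rate equals elimination rate: rate in = CL × Css.
Rate = CL × Css = 24.00 × 14.4 = 345.6 mg/h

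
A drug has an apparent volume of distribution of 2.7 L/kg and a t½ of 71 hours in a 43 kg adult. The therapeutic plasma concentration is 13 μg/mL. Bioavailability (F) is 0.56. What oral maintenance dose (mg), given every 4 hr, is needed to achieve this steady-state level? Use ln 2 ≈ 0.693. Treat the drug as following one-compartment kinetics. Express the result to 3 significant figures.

Vd(total) = 43 kg × 2.7 L/kg = 116.1 L
CL = ln 2 · Vd / t½ = 0.693 × 116.1 / 71 = 1.133 L/h
D = CL × Css × τ / F = 1.133 × 13 × 4 / 0.56 = 105.2 mg

105 mg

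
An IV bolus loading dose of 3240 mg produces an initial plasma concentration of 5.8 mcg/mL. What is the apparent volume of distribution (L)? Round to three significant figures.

Immediately after an IV bolus, C₀ = Dose / Vd, so Vd = Dose / C₀.
Vd = 3240 / 5.8 = 558.6 L

559 L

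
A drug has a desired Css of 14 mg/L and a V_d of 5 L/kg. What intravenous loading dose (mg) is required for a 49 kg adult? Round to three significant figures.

3430 mg

Vd = 5 L/kg × 49 kg = 245.0 L
LD = Vd × C = 245.0 × 14.00 = 3430 mg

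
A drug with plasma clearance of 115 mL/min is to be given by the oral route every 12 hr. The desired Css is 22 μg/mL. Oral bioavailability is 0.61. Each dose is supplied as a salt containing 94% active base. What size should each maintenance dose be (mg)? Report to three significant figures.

Convert clearance: 115 mL/min × 60 min/h ÷ 1000 mL/L = 6.900 L/h
D = CL × Css × τ / F / S = 6.900 × 22 × 12 / 0.61 / 0.94 = 3177 mg

3180 mg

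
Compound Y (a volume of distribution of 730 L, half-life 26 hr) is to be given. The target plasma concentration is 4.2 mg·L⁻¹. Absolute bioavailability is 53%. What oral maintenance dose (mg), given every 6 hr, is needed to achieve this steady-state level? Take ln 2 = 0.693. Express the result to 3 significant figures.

k = 0.693/26 = 0.02665 h⁻¹, so CL = k·Vd = 0.02665 × 730.0 = 19.45 L/h
D = CL × Css × τ / F = 19.45 × 4.2 × 6 / 0.53 = 924.8 mg

925 mg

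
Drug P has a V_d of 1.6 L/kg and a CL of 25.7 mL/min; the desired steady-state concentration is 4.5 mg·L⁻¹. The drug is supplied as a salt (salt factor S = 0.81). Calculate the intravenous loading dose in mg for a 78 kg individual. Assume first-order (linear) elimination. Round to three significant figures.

Vd = 1.6 L/kg × 78 kg = 124.8 L
Loading dose depends on Vd (not clearance): it fills the distribution volume.
LD = Vd × C / S = 124.8 × 4.500 / 0.81 = 693.3 mg

693 mg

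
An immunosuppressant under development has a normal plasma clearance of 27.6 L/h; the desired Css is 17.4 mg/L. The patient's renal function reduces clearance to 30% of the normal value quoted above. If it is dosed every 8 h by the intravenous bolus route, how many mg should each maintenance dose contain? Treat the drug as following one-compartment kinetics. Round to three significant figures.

1150 mg

Patient clearance = 0.3 × 27.60 = 8.280 L/h
D = CL × Css × τ = 8.280 × 17.4 × 8 = 1153 mg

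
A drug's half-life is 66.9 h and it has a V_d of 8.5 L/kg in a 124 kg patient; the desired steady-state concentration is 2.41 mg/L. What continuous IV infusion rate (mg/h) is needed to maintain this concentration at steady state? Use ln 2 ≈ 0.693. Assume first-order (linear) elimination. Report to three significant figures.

Total Vd = 8.5 × 124 = 1054 L
CL = 0.693 × Vd / t½ = 0.693 × 1054 / 66.9 = 10.92 L/h
Infusion rate = CL × Css = 10.92 × 2.41 = 26.32 mg/h

26.3 mg/h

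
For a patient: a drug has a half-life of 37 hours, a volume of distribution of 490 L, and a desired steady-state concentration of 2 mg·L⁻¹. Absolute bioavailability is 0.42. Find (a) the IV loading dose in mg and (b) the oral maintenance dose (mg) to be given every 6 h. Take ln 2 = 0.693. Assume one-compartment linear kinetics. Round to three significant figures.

(a) 980 mg; (b) 262 mg

LD = Vd × C = 490.0 × 2 = 980.0 mg
CL = 0.693 × Vd / t½ = 0.693 × 490.0 / 37 = 9.178 L/h
D = CL × Css × τ / F = 9.178 × 2 × 6 / 0.42 = 262.2 mg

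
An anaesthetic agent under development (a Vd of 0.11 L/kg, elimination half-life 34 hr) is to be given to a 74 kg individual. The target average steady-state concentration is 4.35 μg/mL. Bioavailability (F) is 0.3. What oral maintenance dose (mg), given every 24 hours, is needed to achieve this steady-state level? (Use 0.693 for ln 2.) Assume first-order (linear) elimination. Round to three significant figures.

Vd = 0.11 L/kg × 74 kg = 8.140 L
k = 0.693/34 = 0.02038 h⁻¹, so CL = k·Vd = 0.02038 × 8.140 = 0.1659 L/h
D = CL × Css × τ / F = 0.1659 × 4.35 × 24 / 0.3 = 57.73 mg

57.7 mg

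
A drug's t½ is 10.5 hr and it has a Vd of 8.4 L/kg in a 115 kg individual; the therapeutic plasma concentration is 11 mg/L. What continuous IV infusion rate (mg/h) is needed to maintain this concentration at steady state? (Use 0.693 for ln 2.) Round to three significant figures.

Vd(total) = 115 kg × 8.4 L/kg = 966.0 L
k = 0.693/10.5 = 0.06600 h⁻¹, so CL = k·Vd = 0.06600 × 966.0 = 63.76 L/h
Infusion rate = CL × Css = 63.76 × 11 = 701.4 mg/h

701 mg/h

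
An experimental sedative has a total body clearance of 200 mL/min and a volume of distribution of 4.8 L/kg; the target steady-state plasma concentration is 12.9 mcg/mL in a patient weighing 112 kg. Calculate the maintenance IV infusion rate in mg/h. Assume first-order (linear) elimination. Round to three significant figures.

CL = 200 mL/min = 200 × 0.06 = 12.00 L/h
R₀ = 12.00 × 12.9 = 154.8 mg/h

155 mg/h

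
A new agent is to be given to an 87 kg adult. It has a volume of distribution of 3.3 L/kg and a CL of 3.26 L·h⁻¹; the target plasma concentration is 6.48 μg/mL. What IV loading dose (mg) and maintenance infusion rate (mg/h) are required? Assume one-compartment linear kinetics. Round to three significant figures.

Total Vd = 3.3 × 87 = 287.1 L
Loading: fill Vd to C_target → 287.1 L × 6.48 mg/L = 1860 mg
Maintenance: replace elimination → rate = CL × Css = 3.260 × 6.48 = 21.12 mg/h

(a) 1860 mg; (b) 21.1 mg/h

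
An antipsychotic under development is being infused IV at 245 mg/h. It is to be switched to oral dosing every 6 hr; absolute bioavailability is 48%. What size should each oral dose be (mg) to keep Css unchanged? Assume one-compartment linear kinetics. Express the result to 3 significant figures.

To maintain the same Css, the systemic dosing rate must be unchanged: F·D/τ = infusion rate.
D = rate × τ / F = 245 × 6 / 0.48 = 3063 mg

3060 mg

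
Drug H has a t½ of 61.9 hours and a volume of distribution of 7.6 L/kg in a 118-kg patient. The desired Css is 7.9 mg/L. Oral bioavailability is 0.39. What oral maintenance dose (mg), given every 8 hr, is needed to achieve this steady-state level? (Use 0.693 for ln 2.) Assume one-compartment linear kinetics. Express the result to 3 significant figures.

1630 mg

Total Vd = 7.6 × 118 = 896.8 L
CL = 0.693 × Vd / t½ = 0.693 × 896.8 / 61.9 = 10.04 L/h
D = CL × Css × τ / F = 10.04 × 7.9 × 8 / 0.39 = 1627 mg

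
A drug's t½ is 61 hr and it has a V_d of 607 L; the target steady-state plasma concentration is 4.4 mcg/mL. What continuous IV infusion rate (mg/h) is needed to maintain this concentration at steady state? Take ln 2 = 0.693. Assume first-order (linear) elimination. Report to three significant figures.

30.3 mg/h

CL = ln 2 · Vd / t½ = 0.693 × 607.0 / 61 = 6.896 L/h
Infusion rate = CL × Css = 6.896 × 4.4 = 30.34 mg/h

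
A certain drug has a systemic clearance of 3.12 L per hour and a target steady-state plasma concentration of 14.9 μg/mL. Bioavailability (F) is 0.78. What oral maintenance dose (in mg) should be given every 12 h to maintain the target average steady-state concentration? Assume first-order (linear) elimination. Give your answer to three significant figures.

715 mg

D = CL × Css × τ / F = 3.120 × 14.9 × 12 / 0.78 = 715.2 mg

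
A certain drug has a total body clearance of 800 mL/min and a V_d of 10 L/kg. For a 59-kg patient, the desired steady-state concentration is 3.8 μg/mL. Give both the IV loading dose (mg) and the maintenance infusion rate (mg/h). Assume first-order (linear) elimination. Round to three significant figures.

(a) 2240 mg; (b) 182 mg/h

Vd(total) = 59 kg × 10 L/kg = 590.0 L
Loading: fill Vd to C_target → 590.0 L × 3.8 mg/L = 2242 mg
CL = 800 mL/min × 60/1000 = 48.00 L/h
Infusion rate = 48.00 L/h × 3.8 mg/L = 182.4 mg/h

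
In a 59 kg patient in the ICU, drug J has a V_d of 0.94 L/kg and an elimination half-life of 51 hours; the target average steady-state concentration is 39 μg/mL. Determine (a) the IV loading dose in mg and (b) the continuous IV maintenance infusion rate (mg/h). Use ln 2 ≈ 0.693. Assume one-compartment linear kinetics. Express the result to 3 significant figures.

(a) 2160 mg; (b) 29.4 mg/h

Total Vd = 0.94 × 59 = 55.46 L
LD = Vd × C = 55.46 × 39 = 2163 mg
CL = 0.693 × Vd / t½ = 0.693 × 55.46 / 51 = 0.7536 L/h
Infusion rate = CL × Css = 0.7536 × 39 = 29.39 mg/h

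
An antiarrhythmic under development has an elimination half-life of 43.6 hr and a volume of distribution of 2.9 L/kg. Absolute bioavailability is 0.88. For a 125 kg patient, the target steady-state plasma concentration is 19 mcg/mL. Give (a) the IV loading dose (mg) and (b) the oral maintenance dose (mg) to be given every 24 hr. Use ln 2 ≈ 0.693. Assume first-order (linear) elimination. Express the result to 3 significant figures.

(a) 6890 mg; (b) 2990 mg

Vd(total) = 125 kg × 2.9 L/kg = 362.5 L
LD = Vd × C = 362.5 × 19 = 6888 mg
CL = 0.693 × Vd / t½ = 0.693 × 362.5 / 43.6 = 5.762 L/h
D = CL × Css × τ / F = 5.762 × 19 × 24 / 0.88 = 2986 mg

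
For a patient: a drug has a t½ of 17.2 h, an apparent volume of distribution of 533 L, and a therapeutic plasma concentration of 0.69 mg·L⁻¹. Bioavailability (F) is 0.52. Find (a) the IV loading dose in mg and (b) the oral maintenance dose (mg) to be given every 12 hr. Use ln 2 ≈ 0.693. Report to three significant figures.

LD = Vd × C = 533.0 × 0.69 = 367.8 mg
CL = 0.693 × Vd / t½ = 0.693 × 533.0 / 17.2 = 21.47 L/h
D = CL × Css × τ / F = 21.47 × 0.69 × 12 / 0.52 = 341.9 mg

(a) 368 mg; (b) 342 mg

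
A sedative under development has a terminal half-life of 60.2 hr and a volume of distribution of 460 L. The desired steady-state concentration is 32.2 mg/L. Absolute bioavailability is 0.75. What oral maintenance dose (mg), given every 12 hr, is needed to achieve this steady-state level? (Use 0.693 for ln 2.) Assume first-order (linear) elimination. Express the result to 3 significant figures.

CL = 0.693 × Vd / t½ = 0.693 × 460.0 / 60.2 = 5.295 L/h
D = CL × Css × τ / F = 5.295 × 32.2 × 12 / 0.75 = 2728 mg

2730 mg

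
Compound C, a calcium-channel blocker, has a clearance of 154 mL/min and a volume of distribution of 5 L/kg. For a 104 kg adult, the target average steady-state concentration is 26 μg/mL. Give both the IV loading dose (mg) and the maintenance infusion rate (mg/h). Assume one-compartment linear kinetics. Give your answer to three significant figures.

(a) 13500 mg; (b) 240 mg/h

Vd = 5 L/kg × 104 kg = 520.0 L
LD = Vd · C_target = 520.0 × 26 = 13520 mg
CL = 154 mL/min = 154 × 0.06 = 9.240 L/h
Maintenance: replace elimination → rate = CL × Css = 9.240 × 26 = 240.2 mg/h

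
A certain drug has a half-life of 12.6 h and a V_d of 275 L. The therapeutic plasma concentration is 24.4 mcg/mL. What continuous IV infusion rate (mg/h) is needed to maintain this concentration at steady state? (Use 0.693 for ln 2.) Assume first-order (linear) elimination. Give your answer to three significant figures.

CL = 0.693 × Vd / t½ = 0.693 × 275.0 / 12.6 = 15.13 L/h
Infusion rate = CL × Css = 15.13 × 24.4 = 369.2 mg/h

369 mg/h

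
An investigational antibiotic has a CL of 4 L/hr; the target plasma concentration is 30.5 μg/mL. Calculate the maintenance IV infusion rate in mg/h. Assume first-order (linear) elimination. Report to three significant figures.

122 mg/h

Rate = CL × Css = 4.000 × 30.5 = 122.0 mg/h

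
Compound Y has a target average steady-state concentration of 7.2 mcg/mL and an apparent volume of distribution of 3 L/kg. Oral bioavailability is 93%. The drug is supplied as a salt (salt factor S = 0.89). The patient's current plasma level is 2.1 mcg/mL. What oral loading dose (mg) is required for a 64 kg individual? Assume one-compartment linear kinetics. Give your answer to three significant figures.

Total Vd = 3 × 64 = 192.0 L
Concentration deficit ΔC = 7.2 − 2.1 = 5.100 mg/L
LD = Vd × ΔC / F / S = 192.0 × 5.100 / 0.93 / 0.89 = 1183 mg

1180 mg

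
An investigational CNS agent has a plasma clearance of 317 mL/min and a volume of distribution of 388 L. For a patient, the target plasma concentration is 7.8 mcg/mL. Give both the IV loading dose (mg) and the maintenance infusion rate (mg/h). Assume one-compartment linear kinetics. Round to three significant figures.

LD = Vd · C_target = 388.0 × 7.8 = 3026 mg
Convert clearance: 317 mL/min × 60 min/h ÷ 1000 mL/L = 19.02 L/h
Infusion rate = 19.02 L/h × 7.8 mg/L = 148.4 mg/h

(a) 3030 mg; (b) 148 mg/h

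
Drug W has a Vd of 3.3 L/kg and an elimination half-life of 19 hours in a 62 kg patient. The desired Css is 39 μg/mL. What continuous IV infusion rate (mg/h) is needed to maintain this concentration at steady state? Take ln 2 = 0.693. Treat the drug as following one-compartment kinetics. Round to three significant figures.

291 mg/h

Vd = 3.3 L/kg × 62 kg = 204.6 L
CL = 0.693 × Vd / t½ = 0.693 × 204.6 / 19 = 7.463 L/h
Infusion rate = CL × Css = 7.463 × 39 = 291.1 mg/h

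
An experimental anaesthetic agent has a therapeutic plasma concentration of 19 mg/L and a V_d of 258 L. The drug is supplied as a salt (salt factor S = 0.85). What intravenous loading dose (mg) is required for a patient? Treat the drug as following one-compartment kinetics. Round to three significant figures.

LD = Vd × C / S = 258.0 × 19.00 / 0.85 = 5767 mg

5770 mg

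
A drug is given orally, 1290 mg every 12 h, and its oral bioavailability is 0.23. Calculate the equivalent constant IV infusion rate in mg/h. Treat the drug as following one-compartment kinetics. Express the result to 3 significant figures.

Equivalent systemic input: infusion rate = F·D/τ.
Rate = 0.23 × 1290 / 12 = 24.73 mg/h

24.7 mg/h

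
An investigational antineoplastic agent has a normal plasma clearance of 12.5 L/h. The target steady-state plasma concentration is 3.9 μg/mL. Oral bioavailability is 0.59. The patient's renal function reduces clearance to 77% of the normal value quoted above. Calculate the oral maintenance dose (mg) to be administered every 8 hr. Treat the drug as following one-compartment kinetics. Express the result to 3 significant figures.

Patient clearance = 0.77 × 12.50 = 9.625 L/h
D = CL × Css × τ / F = 9.625 × 3.9 × 8 / 0.59 = 509.0 mg

509 mg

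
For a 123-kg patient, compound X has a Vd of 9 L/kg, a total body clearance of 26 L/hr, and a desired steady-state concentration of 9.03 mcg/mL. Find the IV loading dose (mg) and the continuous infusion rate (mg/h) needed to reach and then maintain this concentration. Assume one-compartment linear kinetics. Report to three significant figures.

Vd = 9 L/kg × 123 kg = 1107 L
LD = Vd · C_target = 1107 × 9.03 = 9996 mg
Maintenance infusion rate = CL × Css = 26.00 × 9.03 = 234.8 mg/h

(a) 10000 mg; (b) 235 mg/h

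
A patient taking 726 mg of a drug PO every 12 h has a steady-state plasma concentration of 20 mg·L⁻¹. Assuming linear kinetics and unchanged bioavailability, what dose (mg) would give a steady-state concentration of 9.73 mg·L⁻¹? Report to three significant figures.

353 mg

With linear kinetics, Css is proportional to dose rate (D/τ) at fixed clearance.
D₂ = D₁ × (Css,target / Css,current) = 726 × 9.73/20 = 353.2 mg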